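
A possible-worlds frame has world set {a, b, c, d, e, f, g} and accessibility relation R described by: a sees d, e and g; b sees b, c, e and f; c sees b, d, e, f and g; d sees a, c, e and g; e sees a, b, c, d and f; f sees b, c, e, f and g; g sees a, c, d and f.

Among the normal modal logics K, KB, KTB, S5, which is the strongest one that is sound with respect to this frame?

KB

Symmetric (axiom B): yes — every pair in R has its reverse in R.
Reflexive (axiom T): no — a is not related to itself.
Euclidean (axiom 5): no — a R e and a R g, but not e R g.
So F validates K, KB; KTB would additionally require R to be reflexive. The strongest is KB.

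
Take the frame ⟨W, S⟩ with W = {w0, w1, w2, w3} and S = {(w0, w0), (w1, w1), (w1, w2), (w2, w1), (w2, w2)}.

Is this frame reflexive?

No

Reflexive: no — w3 is not related to itself.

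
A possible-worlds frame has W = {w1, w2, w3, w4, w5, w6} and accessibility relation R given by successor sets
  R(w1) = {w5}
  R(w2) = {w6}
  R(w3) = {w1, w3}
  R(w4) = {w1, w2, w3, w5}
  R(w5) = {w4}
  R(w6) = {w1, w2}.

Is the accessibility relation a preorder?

No

Reflexive: no — w1 is not related to itself.
Transitive: no — w1 R w5 and w5 R w4, but not w1 R w4.
So R is not a preorder.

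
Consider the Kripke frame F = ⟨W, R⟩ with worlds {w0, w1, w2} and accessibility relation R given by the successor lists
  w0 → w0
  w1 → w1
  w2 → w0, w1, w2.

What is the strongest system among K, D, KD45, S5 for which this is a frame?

D

Serial (axiom D): yes — every world has a successor (e.g. w0 R w0).
Euclidean (axiom 5): no — w2 R w0 and w2 R w1, but not w0 R w1.
Transitive (axiom 4): yes — every two-step R-path is closed by a direct edge.
Reflexive (axiom T): yes — every world is R-related to itself.
So F validates K, D; KD45 would additionally require R to be Euclidean. The strongest is D.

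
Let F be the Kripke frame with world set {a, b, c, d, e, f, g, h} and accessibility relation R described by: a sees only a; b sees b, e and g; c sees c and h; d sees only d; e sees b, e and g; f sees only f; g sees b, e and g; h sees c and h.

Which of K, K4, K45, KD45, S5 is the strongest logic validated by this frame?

Transitive (axiom 4): yes — every two-step R-path is closed by a direct edge.
Euclidean (axiom 5): yes — any two successors of a common world are R-related.
Serial (axiom D): yes — every world has a successor (e.g. a R a).
Reflexive (axiom T): yes — every world is R-related to itself.
So F validates K, K4, K45, KD45, S5. The strongest is S5.

S5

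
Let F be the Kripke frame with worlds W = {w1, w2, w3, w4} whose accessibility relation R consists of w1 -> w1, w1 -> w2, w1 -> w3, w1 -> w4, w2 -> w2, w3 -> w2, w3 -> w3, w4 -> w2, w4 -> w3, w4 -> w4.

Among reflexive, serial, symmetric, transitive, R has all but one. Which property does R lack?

Reflexive: yes — every world is R-related to itself.
Serial: yes — every world has a successor (e.g. w1 R w1).
Symmetric: no — w1 R w2 but not w2 R w1.
Transitive: yes — every two-step R-path is closed by a direct edge.
Only symmetric fails.

symmetric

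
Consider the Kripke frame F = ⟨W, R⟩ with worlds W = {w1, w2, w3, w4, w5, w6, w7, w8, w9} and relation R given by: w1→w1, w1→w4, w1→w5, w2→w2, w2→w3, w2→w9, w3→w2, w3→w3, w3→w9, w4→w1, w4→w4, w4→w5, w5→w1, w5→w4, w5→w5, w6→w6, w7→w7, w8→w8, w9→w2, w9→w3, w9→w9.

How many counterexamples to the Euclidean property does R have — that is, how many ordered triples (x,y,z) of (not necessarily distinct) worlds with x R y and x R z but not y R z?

0

R is Euclidean; there are no such tuples.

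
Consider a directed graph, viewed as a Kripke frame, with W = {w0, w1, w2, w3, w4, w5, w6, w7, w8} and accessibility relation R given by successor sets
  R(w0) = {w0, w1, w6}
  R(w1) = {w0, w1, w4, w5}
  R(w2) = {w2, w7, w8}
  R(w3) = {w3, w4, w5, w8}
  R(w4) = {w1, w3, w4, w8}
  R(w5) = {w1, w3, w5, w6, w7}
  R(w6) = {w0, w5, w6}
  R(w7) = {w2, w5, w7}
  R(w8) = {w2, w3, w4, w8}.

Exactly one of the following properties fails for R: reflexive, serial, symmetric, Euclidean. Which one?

Euclidean

Reflexive: yes — every world is R-related to itself.
Serial: yes — every world has a successor (e.g. w0 R w0).
Symmetric: yes — every pair in R has its reverse in R.
Euclidean: no — w0 R w1 and w0 R w6, but not w1 R w6.
Only Euclidean fails.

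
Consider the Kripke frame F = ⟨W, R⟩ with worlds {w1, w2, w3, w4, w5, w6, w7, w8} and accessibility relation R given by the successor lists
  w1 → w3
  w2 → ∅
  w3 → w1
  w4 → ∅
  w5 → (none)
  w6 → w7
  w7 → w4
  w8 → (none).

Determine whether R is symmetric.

Symmetric: no — w6 R w7 but not w7 R w6.

No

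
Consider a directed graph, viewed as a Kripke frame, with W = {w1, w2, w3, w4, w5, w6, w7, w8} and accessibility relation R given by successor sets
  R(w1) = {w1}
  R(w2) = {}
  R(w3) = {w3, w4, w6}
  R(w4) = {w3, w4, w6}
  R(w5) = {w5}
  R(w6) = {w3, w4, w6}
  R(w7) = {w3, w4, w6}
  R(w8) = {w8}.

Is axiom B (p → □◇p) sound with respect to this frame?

No

Axiom B corresponds to the accessibility relation being symmetric.
Symmetric: no — w7 R w3 but not w3 R w7.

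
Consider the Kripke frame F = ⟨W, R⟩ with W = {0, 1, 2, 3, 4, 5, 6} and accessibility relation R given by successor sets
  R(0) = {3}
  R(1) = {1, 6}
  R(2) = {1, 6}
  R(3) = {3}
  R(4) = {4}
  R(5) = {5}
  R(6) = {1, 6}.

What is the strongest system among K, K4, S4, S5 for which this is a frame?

K4

Transitive (axiom 4): yes — every two-step R-path is closed by a direct edge.
Reflexive (axiom T): no — 0 is not related to itself.
Euclidean (axiom 5): yes — any two successors of a common world are R-related.
So F validates K, K4; S4 would additionally require R to be reflexive. The strongest is K4.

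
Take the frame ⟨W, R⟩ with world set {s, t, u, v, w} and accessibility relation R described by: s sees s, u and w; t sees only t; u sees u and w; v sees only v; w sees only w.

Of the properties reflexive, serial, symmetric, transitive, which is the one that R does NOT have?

Reflexive: yes — every world is R-related to itself.
Serial: yes — every world has a successor (e.g. s R s).
Symmetric: no — s R u but not u R s.
Transitive: yes — every two-step R-path is closed by a direct edge.
Only symmetric fails.

symmetric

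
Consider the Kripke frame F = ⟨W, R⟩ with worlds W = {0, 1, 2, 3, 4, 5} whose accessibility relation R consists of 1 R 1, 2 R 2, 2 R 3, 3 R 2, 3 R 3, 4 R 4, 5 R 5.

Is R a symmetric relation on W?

Yes

Symmetric: yes — every pair in R has its reverse in R.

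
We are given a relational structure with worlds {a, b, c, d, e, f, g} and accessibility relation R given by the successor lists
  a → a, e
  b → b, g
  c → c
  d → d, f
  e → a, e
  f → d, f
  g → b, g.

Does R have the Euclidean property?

Euclidean: yes — any two successors of a common world are R-related.

Yes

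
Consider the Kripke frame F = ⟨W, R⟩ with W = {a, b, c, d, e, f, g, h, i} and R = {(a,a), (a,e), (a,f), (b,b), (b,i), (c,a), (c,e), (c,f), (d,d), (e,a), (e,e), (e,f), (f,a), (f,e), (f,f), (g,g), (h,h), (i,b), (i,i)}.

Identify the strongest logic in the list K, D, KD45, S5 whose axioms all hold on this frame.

Serial (axiom D): yes — every world has a successor (e.g. a R a).
Euclidean (axiom 5): yes — any two successors of a common world are R-related.
Transitive (axiom 4): yes — every two-step R-path is closed by a direct edge.
Reflexive (axiom T): no — c is not related to itself.
So F validates K, D, KD45; S5 would additionally require R to be reflexive. The strongest is KD45.

KD45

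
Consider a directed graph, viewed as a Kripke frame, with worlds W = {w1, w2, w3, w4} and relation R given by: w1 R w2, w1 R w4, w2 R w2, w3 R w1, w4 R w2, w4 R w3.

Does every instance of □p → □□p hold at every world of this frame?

No

Axiom 4 corresponds to the accessibility relation being transitive.
Transitive: no — w1 R w4 and w4 R w3, but not w1 R w3.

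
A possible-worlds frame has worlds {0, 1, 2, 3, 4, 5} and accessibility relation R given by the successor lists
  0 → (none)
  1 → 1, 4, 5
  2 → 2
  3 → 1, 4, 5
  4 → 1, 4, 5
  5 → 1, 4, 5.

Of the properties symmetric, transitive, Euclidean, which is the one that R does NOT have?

Symmetric: no — 3 R 1 but not 1 R 3.
Transitive: yes — every two-step R-path is closed by a direct edge.
Euclidean: yes — any two successors of a common world are R-related.
Only symmetric fails.

symmetric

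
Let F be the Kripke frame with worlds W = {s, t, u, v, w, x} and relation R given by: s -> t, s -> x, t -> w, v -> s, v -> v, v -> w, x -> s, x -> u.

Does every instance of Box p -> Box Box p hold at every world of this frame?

No

Axiom 4 corresponds to the accessibility relation being transitive.
Transitive: no — s R t and t R w, but not s R w.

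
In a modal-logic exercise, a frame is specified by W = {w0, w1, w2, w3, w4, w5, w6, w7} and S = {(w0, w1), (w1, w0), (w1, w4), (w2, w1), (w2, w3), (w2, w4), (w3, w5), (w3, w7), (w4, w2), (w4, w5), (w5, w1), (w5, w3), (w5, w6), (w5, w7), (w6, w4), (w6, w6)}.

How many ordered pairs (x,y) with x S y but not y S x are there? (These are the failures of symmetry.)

Enumerating: (w1,w4), (w2,w1), (w2,w3), (w3,w7), (w4,w5), (w5,w1), (w5,w6), (w5,w7), (w6,w4).

9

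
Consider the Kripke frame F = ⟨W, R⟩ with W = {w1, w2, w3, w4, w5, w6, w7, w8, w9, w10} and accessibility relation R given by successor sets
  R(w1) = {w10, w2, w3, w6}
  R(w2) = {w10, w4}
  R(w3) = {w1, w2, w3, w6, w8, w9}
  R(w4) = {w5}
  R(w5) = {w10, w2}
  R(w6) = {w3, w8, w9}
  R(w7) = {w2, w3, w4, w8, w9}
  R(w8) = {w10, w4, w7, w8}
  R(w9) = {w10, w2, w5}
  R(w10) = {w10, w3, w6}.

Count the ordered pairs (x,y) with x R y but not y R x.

24

Enumerating: (w1,w10), (w1,w2), (w1,w6), (w10,w3), (w10,w6), (w2,w10), (w2,w4), (w3,w2), (w3,w8), (w3,w9), (w4,w5), (w5,w10), … and 12 more.
Total: 24.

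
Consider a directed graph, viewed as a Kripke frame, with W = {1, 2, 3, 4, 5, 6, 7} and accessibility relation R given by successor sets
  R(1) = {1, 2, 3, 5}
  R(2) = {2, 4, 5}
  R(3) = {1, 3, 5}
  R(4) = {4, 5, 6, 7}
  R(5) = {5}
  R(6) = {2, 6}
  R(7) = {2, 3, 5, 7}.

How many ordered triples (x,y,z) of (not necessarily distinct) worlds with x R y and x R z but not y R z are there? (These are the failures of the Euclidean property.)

Enumerating: (1,2,1), (1,2,3), (1,3,2), (1,5,1), (1,5,2), (1,5,3), (2,4,2), (2,5,2), (2,5,4), (3,5,1), (3,5,3), (4,5,4), … and 15 more.
Total: 27.

27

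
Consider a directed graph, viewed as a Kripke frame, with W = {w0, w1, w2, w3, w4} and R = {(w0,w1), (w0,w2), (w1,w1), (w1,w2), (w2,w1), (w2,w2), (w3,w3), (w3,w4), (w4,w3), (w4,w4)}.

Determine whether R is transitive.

Transitive: yes — every two-step R-path is closed by a direct edge.

Yes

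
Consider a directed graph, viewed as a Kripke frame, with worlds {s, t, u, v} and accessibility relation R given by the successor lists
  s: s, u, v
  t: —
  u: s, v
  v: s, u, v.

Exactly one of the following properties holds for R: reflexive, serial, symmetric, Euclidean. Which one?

symmetric

Reflexive: no — t is not related to itself.
Serial: no — t has no R-successor.
Symmetric: yes — every pair in R has its reverse in R.
Euclidean: no — s R u and s R u, but not u R u.
Only symmetric holds.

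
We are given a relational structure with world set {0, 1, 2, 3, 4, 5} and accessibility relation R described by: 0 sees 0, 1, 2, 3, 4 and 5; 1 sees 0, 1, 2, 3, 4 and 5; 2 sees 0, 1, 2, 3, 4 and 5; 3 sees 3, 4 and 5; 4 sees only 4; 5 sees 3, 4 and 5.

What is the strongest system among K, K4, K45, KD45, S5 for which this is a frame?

Transitive (axiom 4): yes — every two-step R-path is closed by a direct edge.
Euclidean (axiom 5): no — 0 R 3 and 0 R 1, but not 3 R 1.
Serial (axiom D): yes — every world has a successor (e.g. 0 R 0).
Reflexive (axiom T): yes — every world is R-related to itself.
So F validates K, K4; K45 would additionally require R to be Euclidean. The strongest is K4.

K4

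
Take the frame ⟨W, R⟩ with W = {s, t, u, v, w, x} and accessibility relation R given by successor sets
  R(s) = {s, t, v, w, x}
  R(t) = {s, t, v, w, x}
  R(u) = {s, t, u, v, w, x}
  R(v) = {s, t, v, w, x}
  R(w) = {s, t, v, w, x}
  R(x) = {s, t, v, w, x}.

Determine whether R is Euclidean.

Euclidean: no — u R s and u R u, but not s R u.

No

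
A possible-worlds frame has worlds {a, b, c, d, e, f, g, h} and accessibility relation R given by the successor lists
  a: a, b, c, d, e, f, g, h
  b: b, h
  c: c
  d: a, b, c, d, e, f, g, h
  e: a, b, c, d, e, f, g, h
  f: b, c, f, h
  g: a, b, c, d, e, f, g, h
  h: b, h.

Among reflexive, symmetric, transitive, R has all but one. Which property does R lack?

Reflexive: yes — every world is R-related to itself.
Symmetric: no — a R b but not b R a.
Transitive: yes — every two-step R-path is closed by a direct edge.
Only symmetric fails.

symmetric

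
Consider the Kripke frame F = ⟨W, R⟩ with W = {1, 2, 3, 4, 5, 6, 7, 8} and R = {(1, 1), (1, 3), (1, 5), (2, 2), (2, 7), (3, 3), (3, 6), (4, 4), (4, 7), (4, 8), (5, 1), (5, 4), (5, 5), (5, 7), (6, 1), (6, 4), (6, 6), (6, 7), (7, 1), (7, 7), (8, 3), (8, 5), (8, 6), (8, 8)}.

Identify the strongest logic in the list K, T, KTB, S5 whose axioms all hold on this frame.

T

Reflexive (axiom T): yes — every world is R-related to itself.
Symmetric (axiom B): no — 1 R 3 but not 3 R 1.
Euclidean (axiom 5): no — 1 R 3 and 1 R 5, but not 3 R 5.
So F validates K, T; KTB would additionally require R to be symmetric. The strongest is T.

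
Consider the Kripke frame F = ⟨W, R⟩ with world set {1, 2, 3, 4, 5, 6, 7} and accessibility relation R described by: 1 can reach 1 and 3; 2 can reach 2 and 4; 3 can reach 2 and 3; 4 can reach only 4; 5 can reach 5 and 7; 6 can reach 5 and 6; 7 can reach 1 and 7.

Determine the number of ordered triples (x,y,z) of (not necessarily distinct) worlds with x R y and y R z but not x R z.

5

Enumerating: (1,3,2), (3,2,4), (5,7,1), (6,5,7), (7,1,3).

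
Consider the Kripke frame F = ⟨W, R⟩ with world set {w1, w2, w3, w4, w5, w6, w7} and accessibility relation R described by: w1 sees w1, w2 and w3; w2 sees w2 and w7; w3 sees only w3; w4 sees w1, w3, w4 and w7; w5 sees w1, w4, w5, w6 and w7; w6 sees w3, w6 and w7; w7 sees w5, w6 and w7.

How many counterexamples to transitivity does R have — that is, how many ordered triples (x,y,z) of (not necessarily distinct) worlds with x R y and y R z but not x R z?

14

Enumerating: (w1,w2,w7), (w2,w7,w5), (w2,w7,w6), (w4,w1,w2), (w4,w7,w5), (w4,w7,w6), (w5,w1,w2), (w5,w1,w3), (w5,w4,w3), (w5,w6,w3), (w6,w7,w5), (w7,w5,w1), (w7,w5,w4), (w7,w6,w3).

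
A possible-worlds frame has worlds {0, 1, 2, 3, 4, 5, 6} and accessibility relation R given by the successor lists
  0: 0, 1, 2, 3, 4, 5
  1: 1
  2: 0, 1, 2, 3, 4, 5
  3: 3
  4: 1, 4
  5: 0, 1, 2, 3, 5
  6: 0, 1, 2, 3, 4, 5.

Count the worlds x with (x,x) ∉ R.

1

Enumerating: 6.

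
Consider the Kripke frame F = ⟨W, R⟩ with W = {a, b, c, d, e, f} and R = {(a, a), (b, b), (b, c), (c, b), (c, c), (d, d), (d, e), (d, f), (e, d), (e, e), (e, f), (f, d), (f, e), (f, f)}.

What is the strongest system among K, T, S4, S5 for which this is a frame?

Reflexive (axiom T): yes — every world is R-related to itself.
Transitive (axiom 4): yes — every two-step R-path is closed by a direct edge.
Euclidean (axiom 5): yes — any two successors of a common world are R-related.
So F validates K, T, S4, S5. The strongest is S5.

S5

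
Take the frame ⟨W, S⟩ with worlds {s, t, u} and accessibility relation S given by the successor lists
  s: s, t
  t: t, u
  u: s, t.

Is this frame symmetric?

Symmetric: no — s S t but not t S s.

No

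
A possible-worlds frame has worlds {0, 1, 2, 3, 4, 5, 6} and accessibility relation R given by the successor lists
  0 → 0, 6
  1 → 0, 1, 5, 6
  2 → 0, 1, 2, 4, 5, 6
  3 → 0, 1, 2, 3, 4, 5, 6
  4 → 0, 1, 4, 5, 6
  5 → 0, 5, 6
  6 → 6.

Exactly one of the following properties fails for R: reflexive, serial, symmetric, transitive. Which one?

Reflexive: yes — every world is R-related to itself.
Serial: yes — every world has a successor (e.g. 0 R 0).
Symmetric: no — 0 R 6 but not 6 R 0.
Transitive: yes — every two-step R-path is closed by a direct edge.
Only symmetric fails.

symmetric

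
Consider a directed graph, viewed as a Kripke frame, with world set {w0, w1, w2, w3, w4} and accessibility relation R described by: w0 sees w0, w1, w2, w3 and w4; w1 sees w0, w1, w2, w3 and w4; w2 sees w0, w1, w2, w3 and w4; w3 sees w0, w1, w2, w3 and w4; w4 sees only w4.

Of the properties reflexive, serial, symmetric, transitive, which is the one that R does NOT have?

Reflexive: yes — every world is R-related to itself.
Serial: yes — every world has a successor (e.g. w0 R w0).
Symmetric: no — w0 R w4 but not w4 R w0.
Transitive: yes — every two-step R-path is closed by a direct edge.
Only symmetric fails.

symmetric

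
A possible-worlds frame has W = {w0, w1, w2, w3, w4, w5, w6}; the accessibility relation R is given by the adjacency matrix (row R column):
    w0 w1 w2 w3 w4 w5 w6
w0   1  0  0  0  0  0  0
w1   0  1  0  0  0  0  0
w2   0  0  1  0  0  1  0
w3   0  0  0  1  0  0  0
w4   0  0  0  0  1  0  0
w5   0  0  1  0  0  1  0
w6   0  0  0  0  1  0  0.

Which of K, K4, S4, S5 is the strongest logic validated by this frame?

K4

Transitive (axiom 4): yes — every two-step R-path is closed by a direct edge.
Reflexive (axiom T): no — w6 is not related to itself.
Euclidean (axiom 5): yes — any two successors of a common world are R-related.
So F validates K, K4; S4 would additionally require R to be reflexive. The strongest is K4.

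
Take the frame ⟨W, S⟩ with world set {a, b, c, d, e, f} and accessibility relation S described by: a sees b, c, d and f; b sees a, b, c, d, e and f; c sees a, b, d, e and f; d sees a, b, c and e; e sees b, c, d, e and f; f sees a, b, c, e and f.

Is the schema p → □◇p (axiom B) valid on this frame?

Axiom B corresponds to the accessibility relation being symmetric.
Symmetric: yes — every pair in S has its reverse in S.

Yes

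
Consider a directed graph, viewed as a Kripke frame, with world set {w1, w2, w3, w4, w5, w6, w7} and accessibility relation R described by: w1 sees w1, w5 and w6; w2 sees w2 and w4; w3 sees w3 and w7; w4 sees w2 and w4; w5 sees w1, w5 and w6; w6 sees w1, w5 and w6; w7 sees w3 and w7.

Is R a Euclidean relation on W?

Euclidean: yes — any two successors of a common world are R-related.

Yes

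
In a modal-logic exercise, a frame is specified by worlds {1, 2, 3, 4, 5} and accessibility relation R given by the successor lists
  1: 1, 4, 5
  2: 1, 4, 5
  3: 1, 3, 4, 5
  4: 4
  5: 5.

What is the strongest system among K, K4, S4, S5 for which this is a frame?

K4

Transitive (axiom 4): yes — every two-step R-path is closed by a direct edge.
Reflexive (axiom T): no — 2 is not related to itself.
Euclidean (axiom 5): no — 1 R 4 and 1 R 5, but not 4 R 5.
So F validates K, K4; S4 would additionally require R to be reflexive. The strongest is K4.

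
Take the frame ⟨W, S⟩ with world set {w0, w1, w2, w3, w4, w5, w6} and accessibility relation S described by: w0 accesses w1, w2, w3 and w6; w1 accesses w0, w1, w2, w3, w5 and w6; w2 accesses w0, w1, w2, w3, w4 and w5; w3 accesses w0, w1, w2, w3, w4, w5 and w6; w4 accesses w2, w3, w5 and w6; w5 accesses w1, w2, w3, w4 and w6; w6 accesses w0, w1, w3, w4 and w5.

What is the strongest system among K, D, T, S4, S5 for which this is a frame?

D

Serial (axiom D): yes — every world has a successor (e.g. w0 S w1).
Reflexive (axiom T): no — w0 is not related to itself.
Transitive (axiom 4): no — w0 S w1 and w1 S w5, but not w0 S w5.
Euclidean (axiom 5): no — w0 S w2 and w0 S w6, but not w2 S w6.
So F validates K, D; T would additionally require S to be reflexive. The strongest is D.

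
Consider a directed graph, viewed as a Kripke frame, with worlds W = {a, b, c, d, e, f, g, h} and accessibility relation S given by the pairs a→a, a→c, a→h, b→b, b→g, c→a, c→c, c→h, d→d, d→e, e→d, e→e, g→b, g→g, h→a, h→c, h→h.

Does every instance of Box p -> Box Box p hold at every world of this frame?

Yes

The schema 4 characterises exactly the transitive frames.
Transitive: yes — every two-step S-path is closed by a direct edge.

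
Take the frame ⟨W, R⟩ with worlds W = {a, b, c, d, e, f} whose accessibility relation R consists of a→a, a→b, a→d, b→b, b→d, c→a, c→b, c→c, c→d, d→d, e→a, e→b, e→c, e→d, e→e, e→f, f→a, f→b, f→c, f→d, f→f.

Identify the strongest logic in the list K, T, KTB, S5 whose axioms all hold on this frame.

Reflexive (axiom T): yes — every world is R-related to itself.
Symmetric (axiom B): no — a R b but not b R a.
Euclidean (axiom 5): no — a R d and a R b, but not d R b.
So F validates K, T; KTB would additionally require R to be symmetric. The strongest is T.

T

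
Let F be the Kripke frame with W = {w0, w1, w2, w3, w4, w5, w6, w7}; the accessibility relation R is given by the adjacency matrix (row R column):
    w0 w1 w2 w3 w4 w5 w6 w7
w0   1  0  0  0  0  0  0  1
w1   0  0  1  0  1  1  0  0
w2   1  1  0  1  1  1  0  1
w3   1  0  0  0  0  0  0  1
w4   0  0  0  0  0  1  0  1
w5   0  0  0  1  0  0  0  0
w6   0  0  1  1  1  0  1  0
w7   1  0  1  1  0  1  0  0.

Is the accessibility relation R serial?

Serial: yes — every world has a successor (e.g. w0 R w0).

Yes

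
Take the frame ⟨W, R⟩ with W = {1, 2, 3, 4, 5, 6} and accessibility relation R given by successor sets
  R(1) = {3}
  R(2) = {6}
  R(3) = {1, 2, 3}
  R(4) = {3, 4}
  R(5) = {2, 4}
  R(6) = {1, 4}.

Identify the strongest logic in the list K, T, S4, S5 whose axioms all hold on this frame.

K

Reflexive (axiom T): no — 1 is not related to itself.
Transitive (axiom 4): no — 1 R 3 and 3 R 2, but not 1 R 2.
Euclidean (axiom 5): no — 3 R 1 and 3 R 2, but not 1 R 2.
So F validates K; T would additionally require R to be reflexive. The strongest is K.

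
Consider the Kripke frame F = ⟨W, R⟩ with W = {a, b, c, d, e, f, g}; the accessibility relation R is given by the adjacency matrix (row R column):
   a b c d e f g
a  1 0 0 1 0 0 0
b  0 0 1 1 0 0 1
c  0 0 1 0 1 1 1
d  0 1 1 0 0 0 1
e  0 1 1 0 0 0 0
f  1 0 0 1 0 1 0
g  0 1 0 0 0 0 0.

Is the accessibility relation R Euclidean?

No

Euclidean: no — b R c and b R d, but not c R d.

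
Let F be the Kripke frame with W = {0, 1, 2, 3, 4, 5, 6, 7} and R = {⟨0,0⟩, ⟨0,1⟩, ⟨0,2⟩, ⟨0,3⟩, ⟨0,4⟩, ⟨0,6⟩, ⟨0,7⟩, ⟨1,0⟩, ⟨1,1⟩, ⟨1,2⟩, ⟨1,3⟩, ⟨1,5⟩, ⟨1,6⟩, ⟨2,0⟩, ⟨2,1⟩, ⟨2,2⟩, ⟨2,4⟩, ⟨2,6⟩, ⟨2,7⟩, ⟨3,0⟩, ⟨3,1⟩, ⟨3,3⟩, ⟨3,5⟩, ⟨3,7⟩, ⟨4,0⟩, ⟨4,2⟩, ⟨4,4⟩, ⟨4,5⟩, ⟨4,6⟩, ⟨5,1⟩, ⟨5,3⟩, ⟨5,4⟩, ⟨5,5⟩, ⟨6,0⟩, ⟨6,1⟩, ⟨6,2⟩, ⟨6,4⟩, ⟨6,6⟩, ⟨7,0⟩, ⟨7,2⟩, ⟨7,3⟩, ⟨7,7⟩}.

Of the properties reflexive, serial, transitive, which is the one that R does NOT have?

transitive

Reflexive: yes — every world is R-related to itself.
Serial: yes — every world has a successor (e.g. 0 R 0).
Transitive: no — 0 R 1 and 1 R 5, but not 0 R 5.
Only transitive fails.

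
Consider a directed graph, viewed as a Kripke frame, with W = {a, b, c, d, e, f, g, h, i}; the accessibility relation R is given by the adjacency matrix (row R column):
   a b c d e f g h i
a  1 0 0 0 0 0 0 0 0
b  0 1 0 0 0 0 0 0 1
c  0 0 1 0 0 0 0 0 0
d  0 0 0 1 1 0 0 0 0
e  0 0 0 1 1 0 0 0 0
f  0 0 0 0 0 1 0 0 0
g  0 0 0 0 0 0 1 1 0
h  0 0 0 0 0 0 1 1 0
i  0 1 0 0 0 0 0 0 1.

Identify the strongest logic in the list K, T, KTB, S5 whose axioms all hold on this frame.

S5

Reflexive (axiom T): yes — every world is R-related to itself.
Symmetric (axiom B): yes — every pair in R has its reverse in R.
Euclidean (axiom 5): yes — any two successors of a common world are R-related.
So F validates K, T, KTB, S5. The strongest is S5.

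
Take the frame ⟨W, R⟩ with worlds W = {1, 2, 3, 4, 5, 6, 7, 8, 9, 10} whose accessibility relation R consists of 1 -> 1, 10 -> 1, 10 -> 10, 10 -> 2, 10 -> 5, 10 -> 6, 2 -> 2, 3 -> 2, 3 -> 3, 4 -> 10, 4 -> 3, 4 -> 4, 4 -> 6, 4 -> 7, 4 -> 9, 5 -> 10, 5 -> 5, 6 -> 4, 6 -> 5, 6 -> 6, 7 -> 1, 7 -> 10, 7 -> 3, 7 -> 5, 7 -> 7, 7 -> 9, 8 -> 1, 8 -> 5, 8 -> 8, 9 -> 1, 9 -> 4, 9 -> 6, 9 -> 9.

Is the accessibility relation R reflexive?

Reflexive: yes — every world is R-related to itself.

Yes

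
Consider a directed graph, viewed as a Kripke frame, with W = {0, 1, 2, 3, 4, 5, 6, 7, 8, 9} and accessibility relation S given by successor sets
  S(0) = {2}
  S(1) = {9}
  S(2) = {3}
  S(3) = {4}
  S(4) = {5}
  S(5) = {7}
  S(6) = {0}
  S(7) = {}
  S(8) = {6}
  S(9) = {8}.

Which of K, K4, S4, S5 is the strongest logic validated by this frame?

Transitive (axiom 4): no — 0 S 2 and 2 S 3, but not 0 S 3.
Reflexive (axiom T): no — 0 is not related to itself.
Euclidean (axiom 5): no — 0 S 2 and 0 S 2, but not 2 S 2.
So F validates K; K4 would additionally require S to be transitive. The strongest is K.

K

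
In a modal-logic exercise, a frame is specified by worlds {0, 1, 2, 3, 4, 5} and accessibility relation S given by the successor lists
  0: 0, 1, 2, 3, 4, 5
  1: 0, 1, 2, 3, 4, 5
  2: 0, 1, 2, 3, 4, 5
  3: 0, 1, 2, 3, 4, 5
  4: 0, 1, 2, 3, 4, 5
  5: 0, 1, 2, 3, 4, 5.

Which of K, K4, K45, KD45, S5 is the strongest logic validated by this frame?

Transitive (axiom 4): yes — every two-step S-path is closed by a direct edge.
Euclidean (axiom 5): yes — any two successors of a common world are S-related.
Serial (axiom D): yes — every world has a successor (e.g. 0 S 0).
Reflexive (axiom T): yes — every world is S-related to itself.
So F validates K, K4, K45, KD45, S5. The strongest is S5.

S5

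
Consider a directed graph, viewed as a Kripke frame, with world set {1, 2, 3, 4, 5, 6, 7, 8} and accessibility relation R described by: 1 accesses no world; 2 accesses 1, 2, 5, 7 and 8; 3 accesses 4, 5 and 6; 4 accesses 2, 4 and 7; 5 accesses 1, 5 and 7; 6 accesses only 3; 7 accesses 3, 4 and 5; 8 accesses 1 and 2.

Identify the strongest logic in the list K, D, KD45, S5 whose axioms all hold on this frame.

K

Serial (axiom D): no — 1 has no R-successor.
Euclidean (axiom 5): no — 2 R 1 and 2 R 5, but not 1 R 5.
Transitive (axiom 4): no — 2 R 7 and 7 R 3, but not 2 R 3.
Reflexive (axiom T): no — 1 is not related to itself.
So F validates K; D would additionally require R to be serial. The strongest is K.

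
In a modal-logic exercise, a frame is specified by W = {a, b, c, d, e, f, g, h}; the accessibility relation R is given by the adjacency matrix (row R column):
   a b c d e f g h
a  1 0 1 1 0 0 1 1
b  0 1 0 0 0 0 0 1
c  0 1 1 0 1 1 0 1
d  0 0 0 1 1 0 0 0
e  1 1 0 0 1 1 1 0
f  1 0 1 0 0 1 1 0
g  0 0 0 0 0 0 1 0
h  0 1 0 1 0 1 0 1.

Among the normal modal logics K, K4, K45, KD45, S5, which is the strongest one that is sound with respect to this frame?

K

Transitive (axiom 4): no — a R c and c R b, but not a R b.
Euclidean (axiom 5): no — a R c and a R d, but not c R d.
Serial (axiom D): yes — every world has a successor (e.g. a R a).
Reflexive (axiom T): yes — every world is R-related to itself.
So F validates K; K4 would additionally require R to be transitive. The strongest is K.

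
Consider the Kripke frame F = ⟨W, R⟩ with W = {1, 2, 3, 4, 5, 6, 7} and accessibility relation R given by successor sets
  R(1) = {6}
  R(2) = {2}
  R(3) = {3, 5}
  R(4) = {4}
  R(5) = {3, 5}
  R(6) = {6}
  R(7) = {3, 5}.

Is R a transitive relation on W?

Transitive: yes — every two-step R-path is closed by a direct edge.

Yes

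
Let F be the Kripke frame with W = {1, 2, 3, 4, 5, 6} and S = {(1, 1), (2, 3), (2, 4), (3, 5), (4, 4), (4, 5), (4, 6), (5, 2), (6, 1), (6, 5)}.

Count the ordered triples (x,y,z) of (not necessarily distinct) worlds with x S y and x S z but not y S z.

Enumerating: (2,3,3), (2,3,4), (2,4,3), (3,5,5), (4,5,4), (4,5,5), (4,5,6), (4,6,4), (4,6,6), (5,2,2), (6,1,5), (6,5,1), (6,5,5).

13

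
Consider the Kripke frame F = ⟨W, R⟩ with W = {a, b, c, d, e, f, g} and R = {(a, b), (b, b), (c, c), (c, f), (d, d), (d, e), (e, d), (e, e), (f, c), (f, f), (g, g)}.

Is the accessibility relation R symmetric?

Symmetric: no — a R b but not b R a.

No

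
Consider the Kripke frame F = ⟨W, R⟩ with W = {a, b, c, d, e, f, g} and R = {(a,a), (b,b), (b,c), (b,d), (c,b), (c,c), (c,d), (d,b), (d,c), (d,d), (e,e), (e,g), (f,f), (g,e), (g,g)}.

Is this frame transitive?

Yes

Transitive: yes — every two-step R-path is closed by a direct edge.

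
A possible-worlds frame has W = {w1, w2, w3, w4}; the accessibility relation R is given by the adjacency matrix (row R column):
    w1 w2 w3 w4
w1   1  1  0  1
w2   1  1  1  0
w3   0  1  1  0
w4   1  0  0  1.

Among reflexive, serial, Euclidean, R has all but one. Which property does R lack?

Reflexive: yes — every world is R-related to itself.
Serial: yes — every world has a successor (e.g. w1 R w1).
Euclidean: no — w1 R w2 and w1 R w4, but not w2 R w4.
Only Euclidean fails.

Euclidean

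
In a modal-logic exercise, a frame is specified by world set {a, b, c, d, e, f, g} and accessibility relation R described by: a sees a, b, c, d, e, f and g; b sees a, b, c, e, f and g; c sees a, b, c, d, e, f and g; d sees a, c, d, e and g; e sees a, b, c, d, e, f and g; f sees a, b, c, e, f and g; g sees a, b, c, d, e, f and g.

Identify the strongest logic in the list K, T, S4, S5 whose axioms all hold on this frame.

Reflexive (axiom T): yes — every world is R-related to itself.
Transitive (axiom 4): no — b R a and a R d, but not b R d.
Euclidean (axiom 5): no — a R b and a R d, but not b R d.
So F validates K, T; S4 would additionally require R to be transitive. The strongest is T.

T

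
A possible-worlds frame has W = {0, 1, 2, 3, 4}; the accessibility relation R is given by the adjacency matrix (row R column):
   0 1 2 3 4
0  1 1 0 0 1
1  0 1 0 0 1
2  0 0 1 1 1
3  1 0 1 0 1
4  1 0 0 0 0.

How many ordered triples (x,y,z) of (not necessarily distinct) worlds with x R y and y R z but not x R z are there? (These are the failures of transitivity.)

Enumerating: (1,4,0), (2,3,0), (2,4,0), (3,0,1), (3,2,3), (4,0,1), (4,0,4).

7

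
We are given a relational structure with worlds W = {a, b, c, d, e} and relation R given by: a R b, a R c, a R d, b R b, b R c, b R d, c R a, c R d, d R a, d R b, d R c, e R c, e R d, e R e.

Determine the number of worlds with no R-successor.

R is serial; there are no such worlds.

0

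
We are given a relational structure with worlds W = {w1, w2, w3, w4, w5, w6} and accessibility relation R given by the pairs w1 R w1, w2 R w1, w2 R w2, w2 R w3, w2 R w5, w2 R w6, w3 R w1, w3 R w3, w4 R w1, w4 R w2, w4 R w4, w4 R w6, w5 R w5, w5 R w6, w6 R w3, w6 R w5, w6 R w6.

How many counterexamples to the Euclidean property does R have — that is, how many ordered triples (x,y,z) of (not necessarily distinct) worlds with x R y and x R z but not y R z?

23

Enumerating: (w2,w1,w2), (w2,w1,w3), (w2,w1,w5), (w2,w1,w6), (w2,w3,w2), (w2,w3,w5), (w2,w3,w6), (w2,w5,w1), (w2,w5,w2), (w2,w5,w3), (w2,w6,w1), (w2,w6,w2), … and 11 more.
Total: 23.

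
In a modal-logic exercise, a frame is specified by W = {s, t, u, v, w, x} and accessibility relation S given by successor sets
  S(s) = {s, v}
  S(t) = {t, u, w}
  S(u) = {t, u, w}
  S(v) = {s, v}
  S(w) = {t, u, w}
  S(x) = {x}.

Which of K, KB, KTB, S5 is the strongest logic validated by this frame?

S5

Symmetric (axiom B): yes — every pair in S has its reverse in S.
Reflexive (axiom T): yes — every world is S-related to itself.
Euclidean (axiom 5): yes — any two successors of a common world are S-related.
So F validates K, KB, KTB, S5. The strongest is S5.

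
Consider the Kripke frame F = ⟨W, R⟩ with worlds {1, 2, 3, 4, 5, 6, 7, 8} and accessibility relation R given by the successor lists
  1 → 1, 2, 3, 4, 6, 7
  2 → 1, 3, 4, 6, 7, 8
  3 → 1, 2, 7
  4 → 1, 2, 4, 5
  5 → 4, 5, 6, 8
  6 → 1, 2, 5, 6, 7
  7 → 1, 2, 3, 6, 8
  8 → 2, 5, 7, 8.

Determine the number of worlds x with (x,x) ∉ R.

3

Enumerating: 2, 3, 7.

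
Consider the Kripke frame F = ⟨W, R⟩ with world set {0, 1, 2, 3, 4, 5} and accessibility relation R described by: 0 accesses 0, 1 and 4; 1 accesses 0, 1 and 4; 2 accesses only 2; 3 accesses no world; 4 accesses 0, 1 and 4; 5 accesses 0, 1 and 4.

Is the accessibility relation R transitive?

Yes

Transitive: yes — every two-step R-path is closed by a direct edge.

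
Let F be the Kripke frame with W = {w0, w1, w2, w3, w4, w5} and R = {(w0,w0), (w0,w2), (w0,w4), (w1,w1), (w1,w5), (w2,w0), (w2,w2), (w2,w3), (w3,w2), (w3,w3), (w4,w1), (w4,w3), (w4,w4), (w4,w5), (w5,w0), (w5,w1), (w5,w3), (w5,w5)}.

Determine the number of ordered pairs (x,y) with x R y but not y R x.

6

Enumerating: (w0,w4), (w4,w1), (w4,w3), (w4,w5), (w5,w0), (w5,w3).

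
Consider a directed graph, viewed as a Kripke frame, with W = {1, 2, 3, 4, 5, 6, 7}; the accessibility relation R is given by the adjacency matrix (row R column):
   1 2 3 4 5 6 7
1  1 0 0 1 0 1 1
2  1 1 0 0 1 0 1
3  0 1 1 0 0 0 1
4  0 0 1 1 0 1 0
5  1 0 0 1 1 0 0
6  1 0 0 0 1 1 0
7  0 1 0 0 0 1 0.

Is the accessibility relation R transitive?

No

Transitive: no — 1 R 4 and 4 R 3, but not 1 R 3.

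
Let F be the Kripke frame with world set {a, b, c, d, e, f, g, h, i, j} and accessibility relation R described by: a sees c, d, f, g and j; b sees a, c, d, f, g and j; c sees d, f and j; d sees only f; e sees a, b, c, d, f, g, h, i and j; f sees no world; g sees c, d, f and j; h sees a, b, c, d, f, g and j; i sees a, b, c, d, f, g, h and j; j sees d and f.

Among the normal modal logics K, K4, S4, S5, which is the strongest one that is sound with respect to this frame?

K4

Transitive (axiom 4): yes — every two-step R-path is closed by a direct edge.
Reflexive (axiom T): no — a is not related to itself.
Euclidean (axiom 5): no — a R c and a R g, but not c R g.
So F validates K, K4; S4 would additionally require R to be reflexive. The strongest is K4.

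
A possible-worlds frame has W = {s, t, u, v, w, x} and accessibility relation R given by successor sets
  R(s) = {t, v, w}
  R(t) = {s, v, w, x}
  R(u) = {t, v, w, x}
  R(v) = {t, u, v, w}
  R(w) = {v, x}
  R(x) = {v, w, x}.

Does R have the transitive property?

No

Transitive: no — s R t and t R x, but not s R x.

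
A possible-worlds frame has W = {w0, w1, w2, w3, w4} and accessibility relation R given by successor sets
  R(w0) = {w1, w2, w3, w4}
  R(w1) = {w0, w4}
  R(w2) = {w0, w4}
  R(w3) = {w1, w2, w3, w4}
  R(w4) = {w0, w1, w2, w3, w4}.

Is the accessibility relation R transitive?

Transitive: no — w1 R w0 and w0 R w2, but not w1 R w2.

No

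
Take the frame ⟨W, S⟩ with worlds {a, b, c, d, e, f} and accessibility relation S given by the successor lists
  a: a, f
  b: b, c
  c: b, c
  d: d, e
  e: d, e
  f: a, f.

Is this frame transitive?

Transitive: yes — every two-step S-path is closed by a direct edge.

Yes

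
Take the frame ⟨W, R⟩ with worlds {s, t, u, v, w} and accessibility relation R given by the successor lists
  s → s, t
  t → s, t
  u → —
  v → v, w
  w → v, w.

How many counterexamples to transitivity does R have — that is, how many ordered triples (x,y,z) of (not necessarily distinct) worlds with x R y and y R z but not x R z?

0

R is transitive; there are no such tuples.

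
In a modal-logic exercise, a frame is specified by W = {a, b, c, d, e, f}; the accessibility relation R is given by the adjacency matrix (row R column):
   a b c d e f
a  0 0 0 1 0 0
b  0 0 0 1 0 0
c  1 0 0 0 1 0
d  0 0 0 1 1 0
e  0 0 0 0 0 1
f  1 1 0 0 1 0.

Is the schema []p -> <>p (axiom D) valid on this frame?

Yes

The schema D characterises exactly the serial frames.
Serial: yes — every world has a successor (e.g. a R d).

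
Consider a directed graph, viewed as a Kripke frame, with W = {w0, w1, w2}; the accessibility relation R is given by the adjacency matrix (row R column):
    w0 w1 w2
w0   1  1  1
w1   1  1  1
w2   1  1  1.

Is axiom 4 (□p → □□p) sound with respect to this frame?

By correspondence theory, 4 is valid on a frame iff R is transitive.
Transitive: yes — every two-step R-path is closed by a direct edge.

Yes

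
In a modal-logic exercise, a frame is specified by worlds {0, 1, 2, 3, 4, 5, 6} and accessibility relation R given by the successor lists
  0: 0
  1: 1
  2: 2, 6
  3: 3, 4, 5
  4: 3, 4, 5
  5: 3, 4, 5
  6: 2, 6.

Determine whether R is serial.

Serial: yes — every world has a successor (e.g. 0 R 0).

Yes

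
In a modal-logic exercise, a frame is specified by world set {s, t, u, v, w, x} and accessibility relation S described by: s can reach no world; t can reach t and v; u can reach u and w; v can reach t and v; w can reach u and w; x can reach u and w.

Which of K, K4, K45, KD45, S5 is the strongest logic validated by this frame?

Transitive (axiom 4): yes — every two-step S-path is closed by a direct edge.
Euclidean (axiom 5): yes — any two successors of a common world are S-related.
Serial (axiom D): no — s has no S-successor.
Reflexive (axiom T): no — s is not related to itself.
So F validates K, K4, K45; KD45 would additionally require S to be serial. The strongest is K45.

K45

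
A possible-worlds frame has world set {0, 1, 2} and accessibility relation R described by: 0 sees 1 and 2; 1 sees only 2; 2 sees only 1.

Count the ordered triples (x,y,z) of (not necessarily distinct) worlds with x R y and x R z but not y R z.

4

Enumerating: (0,1,1), (0,2,2), (1,2,2), (2,1,1).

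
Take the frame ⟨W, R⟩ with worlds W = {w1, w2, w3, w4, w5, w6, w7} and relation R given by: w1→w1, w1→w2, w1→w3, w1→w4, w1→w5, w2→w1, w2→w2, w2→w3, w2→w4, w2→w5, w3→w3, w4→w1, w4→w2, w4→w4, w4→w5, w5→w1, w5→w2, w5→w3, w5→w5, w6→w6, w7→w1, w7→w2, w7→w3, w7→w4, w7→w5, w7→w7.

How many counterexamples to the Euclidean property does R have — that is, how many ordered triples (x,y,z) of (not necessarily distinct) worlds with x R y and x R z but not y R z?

27

Enumerating: (w1,w3,w1), (w1,w3,w2), (w1,w3,w4), (w1,w3,w5), (w1,w4,w3), (w1,w5,w4), (w2,w3,w1), (w2,w3,w2), (w2,w3,w4), (w2,w3,w5), (w2,w4,w3), (w2,w5,w4), … and 15 more.
Total: 27.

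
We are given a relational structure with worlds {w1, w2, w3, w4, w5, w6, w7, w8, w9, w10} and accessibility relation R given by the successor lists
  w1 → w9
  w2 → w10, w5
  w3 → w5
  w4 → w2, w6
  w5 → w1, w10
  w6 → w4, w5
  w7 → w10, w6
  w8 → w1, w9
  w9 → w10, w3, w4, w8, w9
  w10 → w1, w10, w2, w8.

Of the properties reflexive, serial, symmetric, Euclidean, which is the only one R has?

serial

Reflexive: no — w1 is not related to itself.
Serial: yes — every world has a successor (e.g. w1 R w9).
Symmetric: no — w1 R w9 but not w9 R w1.
Euclidean: no — w10 R w1 and w10 R w2, but not w1 R w2.
Only serial holds.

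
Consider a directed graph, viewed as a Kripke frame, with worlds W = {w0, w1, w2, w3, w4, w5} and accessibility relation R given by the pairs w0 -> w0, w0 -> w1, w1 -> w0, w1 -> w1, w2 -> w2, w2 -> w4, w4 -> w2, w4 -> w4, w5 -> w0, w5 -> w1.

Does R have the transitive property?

Transitive: yes — every two-step R-path is closed by a direct edge.

Yes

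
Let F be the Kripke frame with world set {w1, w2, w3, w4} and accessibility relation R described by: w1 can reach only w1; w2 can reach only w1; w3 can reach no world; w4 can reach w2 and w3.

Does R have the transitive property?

No

Transitive: no — w4 R w2 and w2 R w1, but not w4 R w1.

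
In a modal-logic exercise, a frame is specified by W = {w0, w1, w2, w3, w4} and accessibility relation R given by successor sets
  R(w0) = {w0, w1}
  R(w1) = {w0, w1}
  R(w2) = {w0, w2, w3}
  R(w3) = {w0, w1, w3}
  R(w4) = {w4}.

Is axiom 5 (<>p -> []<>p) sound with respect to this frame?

The schema 5 characterises exactly the Euclidean frames.
Euclidean: no — w2 R w0 and w2 R w3, but not w0 R w3.

No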